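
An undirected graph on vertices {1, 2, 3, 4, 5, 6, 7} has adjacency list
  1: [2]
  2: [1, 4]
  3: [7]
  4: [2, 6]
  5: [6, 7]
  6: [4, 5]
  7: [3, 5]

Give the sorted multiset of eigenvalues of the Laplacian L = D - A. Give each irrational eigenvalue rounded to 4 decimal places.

Reading degrees in the order [1, 2, 3, 4, 5, 6, 7] gives [1, 2, 1, 2, 2, 2, 2]; set D = diag(1, 2, 1, 2, 2, 2, 2) and form L = D - A. The multiplicity of 0 as a Laplacian eigenvalue equals the number of connected components. There is one zero in the spectrum, matching the 1 component.

[0, 0.1981, 0.7530, 1.5550, 2.4450, 3.2470, 3.8019]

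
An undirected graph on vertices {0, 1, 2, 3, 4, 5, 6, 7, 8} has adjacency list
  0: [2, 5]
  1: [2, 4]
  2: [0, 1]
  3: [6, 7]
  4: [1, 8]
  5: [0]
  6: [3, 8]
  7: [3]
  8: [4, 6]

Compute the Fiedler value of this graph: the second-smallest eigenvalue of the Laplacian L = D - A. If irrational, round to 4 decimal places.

Each diagonal entry of L is the vertex degree and each off-diagonal entry is -1 where an edge is present, 0 otherwise; in the order [0, 1, 2, 3, 4, 5, 6, 7, 8] the diagonal is [2, 2, 2, 2, 2, 1, 2, 1, 2]. The sorted Laplacian eigenvalues are [0, 0.1206, 0.4679, 1, 1.6527, 2.3473, 3, 3.5321, 3.8794]; the algebraic connectivity is the second entry, 0.1206. The eigenvalues sum to 16, which equals trace(L) = 2|E|. There is one zero in the spectrum, matching the 1 component.

0.1206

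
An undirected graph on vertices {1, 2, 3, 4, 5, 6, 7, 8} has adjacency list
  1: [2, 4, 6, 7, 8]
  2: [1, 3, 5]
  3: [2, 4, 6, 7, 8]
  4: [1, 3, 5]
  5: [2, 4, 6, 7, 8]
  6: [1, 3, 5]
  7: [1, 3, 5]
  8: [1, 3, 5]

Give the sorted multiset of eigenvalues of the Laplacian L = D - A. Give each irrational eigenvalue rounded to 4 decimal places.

[0, 3, 3, 3, 3, 5, 5, 8]

With the vertex order [1, 2, 3, 4, 5, 6, 7, 8], the degrees are [5, 3, 5, 3, 5, 3, 3, 3], giving D = diag(5, 3, 5, 3, 5, 3, 3, 3) and L = D - A. The multiplicity of 0 as a Laplacian eigenvalue equals the number of connected components. The single zero eigenvalue shows the graph is connected.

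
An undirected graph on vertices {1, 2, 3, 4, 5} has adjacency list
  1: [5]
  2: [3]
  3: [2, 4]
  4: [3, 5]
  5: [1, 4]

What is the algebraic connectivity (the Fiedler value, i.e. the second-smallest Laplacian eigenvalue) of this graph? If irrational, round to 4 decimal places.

Reading degrees in the order [1, 2, 3, 4, 5] gives [1, 1, 2, 2, 2]; set D = diag(1, 1, 2, 2, 2) and form L = D - A. The smallest Laplacian eigenvalue is always 0. The next one, lambda_2 = 0.3820, measures how hard the graph is to disconnect: larger values mean better connectivity.

0.3820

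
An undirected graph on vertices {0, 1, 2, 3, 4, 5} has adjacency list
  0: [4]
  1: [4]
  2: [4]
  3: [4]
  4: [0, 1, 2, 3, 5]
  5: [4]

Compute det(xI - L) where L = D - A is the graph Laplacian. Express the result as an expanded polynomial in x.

x^6 - 10x^5 + 30x^4 - 40x^3 + 25x^2 - 6x

With the vertex order [0, 1, 2, 3, 4, 5], the degrees are [1, 1, 1, 1, 5, 1], giving D = diag(1, 1, 1, 1, 5, 1) and L = D - A. The eigenvalues of L are [0, 1, 1, 1, 1, 6]; the characteristic polynomial is the product of (x - lambda_i), which multiplies out to x^6 - 10x^5 + 30x^4 - 40x^3 + 25x^2 - 6x. The coefficient of x^5 equals -trace(L) = -10, matching the sum of degrees.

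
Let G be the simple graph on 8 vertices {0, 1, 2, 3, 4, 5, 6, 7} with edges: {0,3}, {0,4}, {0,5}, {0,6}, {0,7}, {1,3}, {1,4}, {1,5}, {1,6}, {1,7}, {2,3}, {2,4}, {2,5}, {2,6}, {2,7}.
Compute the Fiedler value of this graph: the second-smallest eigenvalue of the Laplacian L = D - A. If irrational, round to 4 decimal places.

Reading degrees in the order [0, 1, 2, 3, 4, 5, 6, 7] gives [5, 5, 5, 3, 3, 3, 3, 3]; set D = diag(5, 5, 5, 3, 3, 3, 3, 3) and form L = D - A. The sorted Laplacian eigenvalues are [0, 3, 3, 3, 3, 5, 5, 8]; the algebraic connectivity is the second entry, 3. The largest eigenvalue, 8, is at most the vertex count 8.

3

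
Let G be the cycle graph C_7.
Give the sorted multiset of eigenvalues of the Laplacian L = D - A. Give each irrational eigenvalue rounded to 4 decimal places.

The graph has 7 vertices and degree multiset [2, 2, 2, 2, 2, 2, 2]; D is the diagonal matrix of degrees and L = D - A. L is symmetric positive semidefinite, so every eigenvalue is real and nonnegative. The single zero eigenvalue shows the graph is connected.

[0, 0.7530, 0.7530, 2.4450, 2.4450, 3.8019, 3.8019]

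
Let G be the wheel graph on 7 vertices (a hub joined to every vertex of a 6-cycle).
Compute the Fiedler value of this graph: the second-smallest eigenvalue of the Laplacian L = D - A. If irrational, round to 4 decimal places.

The graph has 7 vertices and degree multiset [6, 3, 3, 3, 3, 3, 3]; D is the diagonal matrix of degrees and L = D - A. Computing the eigenvalues of L and sorting gives [0, 2, 2, 4, 4, 5, 7]. The Fiedler value lambda_2 = 2 is strictly positive, so the graph is connected.

2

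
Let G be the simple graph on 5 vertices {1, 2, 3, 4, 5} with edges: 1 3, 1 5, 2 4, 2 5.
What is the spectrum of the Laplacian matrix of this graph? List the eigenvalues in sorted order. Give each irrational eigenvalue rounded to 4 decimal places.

Each diagonal entry of L is the vertex degree and each off-diagonal entry is -1 where an edge is present, 0 otherwise; in the order [1, 2, 3, 4, 5] the diagonal is [2, 2, 1, 1, 2]. Diagonalising L (or applying a numerical eigensolver to the 5x5 matrix) gives the spectrum above.

[0, 0.3820, 1.3820, 2.6180, 3.6180]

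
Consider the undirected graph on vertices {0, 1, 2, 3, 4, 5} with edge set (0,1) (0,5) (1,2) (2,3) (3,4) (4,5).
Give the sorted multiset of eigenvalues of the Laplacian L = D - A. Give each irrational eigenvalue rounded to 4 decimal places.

[0, 1, 1, 3, 3, 4]

Reading degrees in the order [0, 1, 2, 3, 4, 5] gives [2, 2, 2, 2, 2, 2]; set D = diag(2, 2, 2, 2, 2, 2) and form L = D - A. Since every row of L sums to 0, the all-ones vector is in the kernel and 0 is an eigenvalue. The single zero eigenvalue shows the graph is connected. The largest eigenvalue, 4, is at most the vertex count 6.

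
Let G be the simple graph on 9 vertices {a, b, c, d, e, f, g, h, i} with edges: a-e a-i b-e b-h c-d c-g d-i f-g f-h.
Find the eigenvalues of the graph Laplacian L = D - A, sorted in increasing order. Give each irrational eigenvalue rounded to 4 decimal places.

[0, 0.4679, 0.4679, 1.6527, 1.6527, 3, 3, 3.8794, 3.8794]

With the vertex order [a, b, c, d, e, f, g, h, i], the degrees are [2, 2, 2, 2, 2, 2, 2, 2, 2], giving D = diag(2, 2, 2, 2, 2, 2, 2, 2, 2) and L = D - A. Diagonalising L (or applying a numerical eigensolver to the 9x9 matrix) gives the spectrum above. There is one zero in the spectrum, matching the 1 component.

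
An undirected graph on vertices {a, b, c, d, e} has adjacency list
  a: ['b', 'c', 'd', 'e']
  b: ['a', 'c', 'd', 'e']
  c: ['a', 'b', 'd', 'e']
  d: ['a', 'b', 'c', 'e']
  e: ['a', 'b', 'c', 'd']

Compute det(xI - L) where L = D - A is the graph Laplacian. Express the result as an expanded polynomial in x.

Reading degrees in the order [a, b, c, d, e] gives [4, 4, 4, 4, 4]; set D = diag(4, 4, 4, 4, 4) and form L = D - A. The eigenvalues of L are [0, 5, 5, 5, 5]; the characteristic polynomial is the product of (x - lambda_i), which multiplies out to x^5 - 20x^4 + 150x^3 - 500x^2 + 625x. Since p(0) = det(-L) = 0, x divides p(x).

x^5 - 20x^4 + 150x^3 - 500x^2 + 625x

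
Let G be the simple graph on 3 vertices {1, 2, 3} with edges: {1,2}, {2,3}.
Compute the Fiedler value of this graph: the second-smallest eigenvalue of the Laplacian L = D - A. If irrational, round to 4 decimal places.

Reading degrees in the order [1, 2, 3] gives [1, 2, 1]; set D = diag(1, 2, 1) and form L = D - A. The smallest Laplacian eigenvalue is always 0. The next one, lambda_2 = 1, measures how hard the graph is to disconnect: larger values mean better connectivity. The eigenvalues sum to 4, which equals trace(L) = 2|E|. The largest eigenvalue, 3, is at most the vertex count 3.

1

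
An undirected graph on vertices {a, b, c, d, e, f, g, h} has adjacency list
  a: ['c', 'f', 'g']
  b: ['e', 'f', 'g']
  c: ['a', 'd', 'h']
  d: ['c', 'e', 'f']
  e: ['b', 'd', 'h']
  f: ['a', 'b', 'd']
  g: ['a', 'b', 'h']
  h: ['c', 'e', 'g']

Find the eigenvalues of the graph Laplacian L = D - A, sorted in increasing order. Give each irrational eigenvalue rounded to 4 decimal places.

Reading degrees in the order [a, b, c, d, e, f, g, h] gives [3, 3, 3, 3, 3, 3, 3, 3]; set D = diag(3, 3, 3, 3, 3, 3, 3, 3) and form L = D - A. The multiplicity of 0 as a Laplacian eigenvalue equals the number of connected components. The single zero eigenvalue shows the graph is connected. The eigenvalues sum to 24, which equals trace(L) = 2|E|.

[0, 2, 2, 2, 4, 4, 4, 6]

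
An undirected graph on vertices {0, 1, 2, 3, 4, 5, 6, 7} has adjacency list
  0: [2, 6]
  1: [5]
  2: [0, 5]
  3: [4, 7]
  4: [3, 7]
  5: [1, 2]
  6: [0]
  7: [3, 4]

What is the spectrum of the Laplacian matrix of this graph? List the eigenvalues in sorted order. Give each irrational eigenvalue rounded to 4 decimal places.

With the vertex order [0, 1, 2, 3, 4, 5, 6, 7], the degrees are [2, 1, 2, 2, 2, 2, 1, 2], giving D = diag(2, 1, 2, 2, 2, 2, 1, 2) and L = D - A. Since every row of L sums to 0, the all-ones vector is in the kernel and 0 is an eigenvalue. The 2 zero eigenvalues correspond to the 2 connected components. There are 2 zeros in the spectrum, matching the 2 components.

[0, 0, 0.3820, 1.3820, 2.6180, 3, 3, 3.6180]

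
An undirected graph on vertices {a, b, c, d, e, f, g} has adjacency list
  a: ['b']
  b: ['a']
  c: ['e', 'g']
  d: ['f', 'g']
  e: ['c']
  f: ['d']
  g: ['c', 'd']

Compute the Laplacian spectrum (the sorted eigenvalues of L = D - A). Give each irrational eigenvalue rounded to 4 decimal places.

Reading degrees in the order [a, b, c, d, e, f, g] gives [1, 1, 2, 2, 1, 1, 2]; set D = diag(1, 1, 2, 2, 1, 1, 2) and form L = D - A. Since every row of L sums to 0, the all-ones vector is in the kernel and 0 is an eigenvalue. The 2 zero eigenvalues correspond to the 2 connected components. There are 2 zeros in the spectrum, matching the 2 components.

[0, 0, 0.3820, 1.3820, 2, 2.6180, 3.6180]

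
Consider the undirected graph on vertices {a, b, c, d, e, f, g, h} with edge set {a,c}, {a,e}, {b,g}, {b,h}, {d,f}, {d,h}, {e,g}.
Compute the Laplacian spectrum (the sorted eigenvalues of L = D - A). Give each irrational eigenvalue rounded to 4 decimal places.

[0, 0.1522, 0.5858, 1.2346, 2, 2.7654, 3.4142, 3.8478]

With the vertex order [a, b, c, d, e, f, g, h], the degrees are [2, 2, 1, 2, 2, 1, 2, 2], giving D = diag(2, 2, 1, 2, 2, 1, 2, 2) and L = D - A. Since every row of L sums to 0, the all-ones vector is in the kernel and 0 is an eigenvalue. By the matrix-tree theorem the graph has (1/8) * product of the nonzero eigenvalues = 1 spanning tree. There is one zero in the spectrum, matching the 1 component.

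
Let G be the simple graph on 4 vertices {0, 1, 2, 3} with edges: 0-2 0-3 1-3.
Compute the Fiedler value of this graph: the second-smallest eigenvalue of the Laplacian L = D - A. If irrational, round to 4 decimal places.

Each diagonal entry of L is the vertex degree and each off-diagonal entry is -1 where an edge is present, 0 otherwise; in the order [0, 1, 2, 3] the diagonal is [2, 1, 1, 2]. The sorted Laplacian eigenvalues are [0, 0.5858, 2, 3.4142]; the algebraic connectivity is the second entry, 0.5858.

0.5858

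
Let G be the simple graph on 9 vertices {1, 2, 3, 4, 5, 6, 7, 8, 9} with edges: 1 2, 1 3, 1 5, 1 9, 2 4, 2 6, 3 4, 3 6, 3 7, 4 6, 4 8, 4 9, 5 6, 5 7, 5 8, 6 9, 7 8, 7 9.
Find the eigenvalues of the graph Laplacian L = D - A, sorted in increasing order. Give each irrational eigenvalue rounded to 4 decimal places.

Reading degrees in the order [1, 2, 3, 4, 5, 6, 7, 8, 9] gives [4, 3, 4, 5, 4, 5, 4, 3, 4]; set D = diag(4, 3, 4, 5, 4, 5, 4, 3, 4) and form L = D - A. L is symmetric positive semidefinite, so every eigenvalue is real and nonnegative. There is one zero in the spectrum, matching the 1 component. By the matrix-tree theorem the graph has (1/9) * product of the nonzero eigenvalues = 10680 spanning trees.

[0, 2.0731, 3.1371, 3.5950, 4, 4.5284, 4.6362, 6.5087, 7.5215]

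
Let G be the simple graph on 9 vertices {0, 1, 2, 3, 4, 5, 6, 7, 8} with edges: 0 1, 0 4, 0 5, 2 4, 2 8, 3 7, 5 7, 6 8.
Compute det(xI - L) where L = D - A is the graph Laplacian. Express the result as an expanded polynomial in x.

Each diagonal entry of L is the vertex degree and each off-diagonal entry is -1 where an edge is present, 0 otherwise; in the order [0, 1, 2, 3, 4, 5, 6, 7, 8] the diagonal is [3, 1, 2, 1, 2, 2, 1, 2, 2]. L has integer entries, so p(x) = det(xI - L) has integer coefficients. Expanding the determinant yields x^9 - 16x^8 + 104x^7 - 354x^6 + 678x^5 - 730x^4 + 416x^3 - 108x^2 + 9x. The coefficient of x^8 equals -trace(L) = -16, matching the sum of degrees.

x^9 - 16x^8 + 104x^7 - 354x^6 + 678x^5 - 730x^4 + 416x^3 - 108x^2 + 9x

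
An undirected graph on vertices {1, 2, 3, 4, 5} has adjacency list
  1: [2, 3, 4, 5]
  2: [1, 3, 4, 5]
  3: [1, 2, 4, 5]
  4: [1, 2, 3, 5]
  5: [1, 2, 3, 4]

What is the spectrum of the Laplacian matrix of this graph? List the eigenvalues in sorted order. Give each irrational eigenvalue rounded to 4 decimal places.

[0, 5, 5, 5, 5]

Each diagonal entry of L is the vertex degree and each off-diagonal entry is -1 where an edge is present, 0 otherwise; in the order [1, 2, 3, 4, 5] the diagonal is [4, 4, 4, 4, 4]. L is symmetric positive semidefinite, so every eigenvalue is real and nonnegative. The single zero eigenvalue shows the graph is connected. The largest eigenvalue, 5, is at most the vertex count 5.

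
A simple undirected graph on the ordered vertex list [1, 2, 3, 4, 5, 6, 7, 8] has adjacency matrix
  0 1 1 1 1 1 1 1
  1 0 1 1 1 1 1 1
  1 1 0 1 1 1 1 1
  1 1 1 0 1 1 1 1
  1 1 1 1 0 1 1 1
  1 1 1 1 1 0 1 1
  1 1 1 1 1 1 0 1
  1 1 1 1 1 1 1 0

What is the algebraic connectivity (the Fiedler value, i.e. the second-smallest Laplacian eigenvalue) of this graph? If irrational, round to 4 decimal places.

Reading degrees in the order [1, 2, 3, 4, 5, 6, 7, 8] gives [7, 7, 7, 7, 7, 7, 7, 7]; set D = diag(7, 7, 7, 7, 7, 7, 7, 7) and form L = D - A. The smallest Laplacian eigenvalue is always 0. The next one, lambda_2 = 8, measures how hard the graph is to disconnect: larger values mean better connectivity. The eigenvalues sum to 56, which equals trace(L) = 2|E|. There is one zero in the spectrum, matching the 1 component.

8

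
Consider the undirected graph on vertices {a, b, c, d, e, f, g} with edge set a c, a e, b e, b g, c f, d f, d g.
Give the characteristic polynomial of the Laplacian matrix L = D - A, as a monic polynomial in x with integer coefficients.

Reading degrees in the order [a, b, c, d, e, f, g] gives [2, 2, 2, 2, 2, 2, 2]; set D = diag(2, 2, 2, 2, 2, 2, 2) and form L = D - A. L has integer entries, so p(x) = det(xI - L) has integer coefficients. Expanding the determinant yields x^7 - 14x^6 + 77x^5 - 210x^4 + 294x^3 - 196x^2 + 49x. Since p(0) = det(-L) = 0, x divides p(x). The eigenvalues sum to 14, which equals trace(L) = 2|E|.

x^7 - 14x^6 + 77x^5 - 210x^4 + 294x^3 - 196x^2 + 49x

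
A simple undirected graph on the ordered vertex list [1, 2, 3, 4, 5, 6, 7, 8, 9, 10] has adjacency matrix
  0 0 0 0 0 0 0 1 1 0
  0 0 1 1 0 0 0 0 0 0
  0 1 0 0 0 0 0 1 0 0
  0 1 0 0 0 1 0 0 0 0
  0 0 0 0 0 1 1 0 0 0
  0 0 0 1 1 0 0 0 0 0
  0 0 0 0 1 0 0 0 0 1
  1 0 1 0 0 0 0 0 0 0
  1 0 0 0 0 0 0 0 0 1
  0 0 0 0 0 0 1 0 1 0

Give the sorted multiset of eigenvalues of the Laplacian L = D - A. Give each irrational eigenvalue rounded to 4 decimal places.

Reading degrees in the order [1, 2, 3, 4, 5, 6, 7, 8, 9, 10] gives [2, 2, 2, 2, 2, 2, 2, 2, 2, 2]; set D = diag(2, 2, 2, 2, 2, 2, 2, 2, 2, 2) and form L = D - A. Diagonalising L (or applying a numerical eigensolver to the 10x10 matrix) gives the spectrum above.

[0, 0.3820, 0.3820, 1.3820, 1.3820, 2.6180, 2.6180, 3.6180, 3.6180, 4]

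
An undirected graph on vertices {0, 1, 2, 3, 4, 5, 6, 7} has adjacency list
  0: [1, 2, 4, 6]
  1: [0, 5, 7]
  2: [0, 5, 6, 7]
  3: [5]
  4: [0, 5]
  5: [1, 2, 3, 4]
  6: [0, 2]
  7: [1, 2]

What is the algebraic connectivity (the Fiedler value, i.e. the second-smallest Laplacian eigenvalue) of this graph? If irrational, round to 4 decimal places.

0.7975

Reading degrees in the order [0, 1, 2, 3, 4, 5, 6, 7] gives [4, 3, 4, 1, 2, 4, 2, 2]; set D = diag(4, 3, 4, 1, 2, 4, 2, 2) and form L = D - A. The smallest Laplacian eigenvalue is always 0. The next one, lambda_2 = 0.7975, measures how hard the graph is to disconnect: larger values mean better connectivity. The eigenvalues sum to 22, which equals trace(L) = 2|E|. The largest eigenvalue, 6.3226, is at most the vertex count 8.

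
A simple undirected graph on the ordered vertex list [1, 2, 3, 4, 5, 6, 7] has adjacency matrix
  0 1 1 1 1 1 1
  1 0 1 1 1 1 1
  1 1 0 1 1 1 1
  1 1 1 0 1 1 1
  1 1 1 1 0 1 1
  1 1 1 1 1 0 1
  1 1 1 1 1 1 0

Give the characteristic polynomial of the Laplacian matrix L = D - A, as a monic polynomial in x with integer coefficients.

x^7 - 42x^6 + 735x^5 - 6860x^4 + 36015x^3 - 100842x^2 + 117649x

Reading degrees in the order [1, 2, 3, 4, 5, 6, 7] gives [6, 6, 6, 6, 6, 6, 6]; set D = diag(6, 6, 6, 6, 6, 6, 6) and form L = D - A. The eigenvalues of L are [0, 7, 7, 7, 7, 7, 7]; the characteristic polynomial is the product of (x - lambda_i), which multiplies out to x^7 - 42x^6 + 735x^5 - 6860x^4 + 36015x^3 - 100842x^2 + 117649x. The constant term is 0 because L is singular (the all-ones vector lies in its kernel).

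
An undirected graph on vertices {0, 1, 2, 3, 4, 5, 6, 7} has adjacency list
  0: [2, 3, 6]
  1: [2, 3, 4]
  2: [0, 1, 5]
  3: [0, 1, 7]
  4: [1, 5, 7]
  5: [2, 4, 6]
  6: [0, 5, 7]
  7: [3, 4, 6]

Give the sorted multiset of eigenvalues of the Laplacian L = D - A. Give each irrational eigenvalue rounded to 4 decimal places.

[0, 2, 2, 2, 4, 4, 4, 6]

Reading degrees in the order [0, 1, 2, 3, 4, 5, 6, 7] gives [3, 3, 3, 3, 3, 3, 3, 3]; set D = diag(3, 3, 3, 3, 3, 3, 3, 3) and form L = D - A. The multiplicity of 0 as a Laplacian eigenvalue equals the number of connected components. The single zero eigenvalue shows the graph is connected. There is one zero in the spectrum, matching the 1 component.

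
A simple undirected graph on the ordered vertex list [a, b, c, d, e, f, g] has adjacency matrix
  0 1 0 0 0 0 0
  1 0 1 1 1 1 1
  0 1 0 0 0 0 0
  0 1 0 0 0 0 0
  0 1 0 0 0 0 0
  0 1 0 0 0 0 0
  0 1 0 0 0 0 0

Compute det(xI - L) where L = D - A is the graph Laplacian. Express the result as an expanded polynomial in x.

Each diagonal entry of L is the vertex degree and each off-diagonal entry is -1 where an edge is present, 0 otherwise; in the order [a, b, c, d, e, f, g] the diagonal is [1, 6, 1, 1, 1, 1, 1]. The eigenvalues of L are [0, 1, 1, 1, 1, 1, 7]; the characteristic polynomial is the product of (x - lambda_i), which multiplies out to x^7 - 12x^6 + 45x^5 - 80x^4 + 75x^3 - 36x^2 + 7x. Since p(0) = det(-L) = 0, x divides p(x). There is one zero in the spectrum, matching the 1 component.

x^7 - 12x^6 + 45x^5 - 80x^4 + 75x^3 - 36x^2 + 7x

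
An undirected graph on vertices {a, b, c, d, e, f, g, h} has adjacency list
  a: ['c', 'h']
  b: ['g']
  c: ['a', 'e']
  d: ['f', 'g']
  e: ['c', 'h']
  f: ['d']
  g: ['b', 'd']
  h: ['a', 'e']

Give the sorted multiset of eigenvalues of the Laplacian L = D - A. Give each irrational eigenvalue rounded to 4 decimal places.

Each diagonal entry of L is the vertex degree and each off-diagonal entry is -1 where an edge is present, 0 otherwise; in the order [a, b, c, d, e, f, g, h] the diagonal is [2, 1, 2, 2, 2, 1, 2, 2]. L is symmetric positive semidefinite, so every eigenvalue is real and nonnegative. The 2 zero eigenvalues correspond to the 2 connected components. There are 2 zeros in the spectrum, matching the 2 components.

[0, 0, 0.5858, 2, 2, 2, 3.4142, 4]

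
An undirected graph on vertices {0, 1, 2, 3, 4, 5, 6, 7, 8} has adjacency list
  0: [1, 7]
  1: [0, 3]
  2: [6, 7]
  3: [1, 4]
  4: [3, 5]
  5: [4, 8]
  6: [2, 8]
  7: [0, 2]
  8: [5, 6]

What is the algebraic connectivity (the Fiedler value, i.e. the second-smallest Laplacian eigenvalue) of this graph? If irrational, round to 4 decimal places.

0.4679

Reading degrees in the order [0, 1, 2, 3, 4, 5, 6, 7, 8] gives [2, 2, 2, 2, 2, 2, 2, 2, 2]; set D = diag(2, 2, 2, 2, 2, 2, 2, 2, 2) and form L = D - A. Computing the eigenvalues of L and sorting gives [0, 0.4679, 0.4679, 1.6527, 1.6527, 3, 3, 3.8794, 3.8794]. The Fiedler value lambda_2 = 0.4679 is strictly positive, so the graph is connected. The largest eigenvalue, 3.8794, is at most the vertex count 9.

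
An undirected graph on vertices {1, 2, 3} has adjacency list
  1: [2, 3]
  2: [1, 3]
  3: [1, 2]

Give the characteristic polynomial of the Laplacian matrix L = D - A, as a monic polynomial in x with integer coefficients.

With the vertex order [1, 2, 3], the degrees are [2, 2, 2], giving D = diag(2, 2, 2) and L = D - A. The eigenvalues of L are [0, 3, 3]; the characteristic polynomial is the product of (x - lambda_i), which multiplies out to x^3 - 6x^2 + 9x. Since p(0) = det(-L) = 0, x divides p(x).

x^3 - 6x^2 + 9x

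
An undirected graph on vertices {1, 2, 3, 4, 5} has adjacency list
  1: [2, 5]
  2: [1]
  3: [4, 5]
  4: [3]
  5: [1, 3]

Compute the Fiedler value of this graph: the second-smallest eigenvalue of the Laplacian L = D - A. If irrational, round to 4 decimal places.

0.3820

Reading degrees in the order [1, 2, 3, 4, 5] gives [2, 1, 2, 1, 2]; set D = diag(2, 1, 2, 1, 2) and form L = D - A. Computing the eigenvalues of L and sorting gives [0, 0.3820, 1.3820, 2.6180, 3.6180]. The Fiedler value lambda_2 = 0.3820 is strictly positive, so the graph is connected. The largest eigenvalue, 3.6180, is at most the vertex count 5. There is one zero in the spectrum, matching the 1 component.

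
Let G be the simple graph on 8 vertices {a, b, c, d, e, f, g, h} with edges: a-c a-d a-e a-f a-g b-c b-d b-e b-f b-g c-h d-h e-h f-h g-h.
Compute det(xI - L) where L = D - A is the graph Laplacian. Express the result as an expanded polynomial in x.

With the vertex order [a, b, c, d, e, f, g, h], the degrees are [5, 5, 3, 3, 3, 3, 3, 5], giving D = diag(5, 5, 3, 3, 3, 3, 3, 5) and L = D - A. Computing det(xI - L) by cofactor expansion (or equivalently via sum-over-permutations) gives x^8 - 30x^7 + 375x^6 - 2540x^5 + 10095x^4 - 23598x^3 + 30105x^2 - 16200x. The coefficient of x^7 equals -trace(L) = -30, matching the sum of degrees. The largest eigenvalue, 8, is at most the vertex count 8.

x^8 - 30x^7 + 375x^6 - 2540x^5 + 10095x^4 - 23598x^3 + 30105x^2 - 16200x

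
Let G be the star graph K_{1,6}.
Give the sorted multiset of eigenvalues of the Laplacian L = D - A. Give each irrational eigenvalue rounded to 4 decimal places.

[0, 1, 1, 1, 1, 1, 7]

The graph has 7 vertices and degree multiset [6, 1, 1, 1, 1, 1, 1]; D is the diagonal matrix of degrees and L = D - A. L is symmetric positive semidefinite, so every eigenvalue is real and nonnegative. The single zero eigenvalue shows the graph is connected. There is one zero in the spectrum, matching the 1 component.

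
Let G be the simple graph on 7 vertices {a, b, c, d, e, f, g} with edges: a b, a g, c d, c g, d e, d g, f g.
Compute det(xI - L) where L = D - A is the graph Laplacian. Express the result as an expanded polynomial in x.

With the vertex order [a, b, c, d, e, f, g], the degrees are [2, 1, 2, 3, 1, 1, 4], giving D = diag(2, 1, 2, 3, 1, 1, 4) and L = D - A. L has integer entries, so p(x) = det(xI - L) has integer coefficients. Expanding the determinant yields x^7 - 14x^6 + 73x^5 - 178x^4 + 210x^3 - 112x^2 + 21x. The coefficient of x^6 equals -trace(L) = -14, matching the sum of degrees. The eigenvalues sum to 14, which equals trace(L) = 2|E|.

x^7 - 14x^6 + 73x^5 - 178x^4 + 210x^3 - 112x^2 + 21x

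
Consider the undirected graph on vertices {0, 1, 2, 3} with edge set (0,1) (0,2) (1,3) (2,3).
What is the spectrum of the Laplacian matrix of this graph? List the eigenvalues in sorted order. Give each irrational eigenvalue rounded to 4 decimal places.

Each diagonal entry of L is the vertex degree and each off-diagonal entry is -1 where an edge is present, 0 otherwise; in the order [0, 1, 2, 3] the diagonal is [2, 2, 2, 2]. The multiplicity of 0 as a Laplacian eigenvalue equals the number of connected components. The single zero eigenvalue shows the graph is connected.

[0, 2, 2, 4]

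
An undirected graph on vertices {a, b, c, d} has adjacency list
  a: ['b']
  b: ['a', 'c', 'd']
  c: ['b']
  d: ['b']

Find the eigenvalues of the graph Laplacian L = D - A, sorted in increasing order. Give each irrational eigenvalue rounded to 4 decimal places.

[0, 1, 1, 4]

Each diagonal entry of L is the vertex degree and each off-diagonal entry is -1 where an edge is present, 0 otherwise; in the order [a, b, c, d] the diagonal is [1, 3, 1, 1]. The multiplicity of 0 as a Laplacian eigenvalue equals the number of connected components. The single zero eigenvalue shows the graph is connected. The largest eigenvalue, 4, is at most the vertex count 4.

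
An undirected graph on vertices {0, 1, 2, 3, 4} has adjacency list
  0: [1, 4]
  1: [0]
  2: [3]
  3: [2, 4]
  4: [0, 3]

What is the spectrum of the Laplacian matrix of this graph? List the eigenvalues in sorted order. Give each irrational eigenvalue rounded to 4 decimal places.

[0, 0.3820, 1.3820, 2.6180, 3.6180]

With the vertex order [0, 1, 2, 3, 4], the degrees are [2, 1, 1, 2, 2], giving D = diag(2, 1, 1, 2, 2) and L = D - A. Diagonalising L (or applying a numerical eigensolver to the 5x5 matrix) gives the spectrum above. By the matrix-tree theorem the graph has (1/5) * product of the nonzero eigenvalues = 1 spanning tree.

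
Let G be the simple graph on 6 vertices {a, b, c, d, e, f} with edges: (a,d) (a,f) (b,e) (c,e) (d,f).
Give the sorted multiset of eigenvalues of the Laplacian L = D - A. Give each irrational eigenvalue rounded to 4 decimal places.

[0, 0, 1, 3, 3, 3]

Each diagonal entry of L is the vertex degree and each off-diagonal entry is -1 where an edge is present, 0 otherwise; in the order [a, b, c, d, e, f] the diagonal is [2, 1, 1, 2, 2, 2]. Since every row of L sums to 0, the all-ones vector is in the kernel and 0 is an eigenvalue. The 2 zero eigenvalues correspond to the 2 connected components. The eigenvalues sum to 10, which equals trace(L) = 2|E|. There are 2 zeros in the spectrum, matching the 2 components.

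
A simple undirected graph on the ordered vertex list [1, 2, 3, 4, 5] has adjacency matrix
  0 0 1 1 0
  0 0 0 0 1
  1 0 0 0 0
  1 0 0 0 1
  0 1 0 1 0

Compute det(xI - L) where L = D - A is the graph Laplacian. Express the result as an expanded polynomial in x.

x^5 - 8x^4 + 21x^3 - 20x^2 + 5x

With the vertex order [1, 2, 3, 4, 5], the degrees are [2, 1, 1, 2, 2], giving D = diag(2, 1, 1, 2, 2) and L = D - A. L has integer entries, so p(x) = det(xI - L) has integer coefficients. Expanding the determinant yields x^5 - 8x^4 + 21x^3 - 20x^2 + 5x. Since p(0) = det(-L) = 0, x divides p(x). The largest eigenvalue, 3.6180, is at most the vertex count 5. The eigenvalues sum to 8, which equals trace(L) = 2|E|.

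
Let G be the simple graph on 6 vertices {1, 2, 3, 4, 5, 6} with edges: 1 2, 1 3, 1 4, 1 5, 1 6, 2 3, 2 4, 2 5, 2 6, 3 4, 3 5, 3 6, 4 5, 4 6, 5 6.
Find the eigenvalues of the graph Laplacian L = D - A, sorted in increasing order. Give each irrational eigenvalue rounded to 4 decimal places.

[0, 6, 6, 6, 6, 6]

Each diagonal entry of L is the vertex degree and each off-diagonal entry is -1 where an edge is present, 0 otherwise; in the order [1, 2, 3, 4, 5, 6] the diagonal is [5, 5, 5, 5, 5, 5]. The multiplicity of 0 as a Laplacian eigenvalue equals the number of connected components. The single zero eigenvalue shows the graph is connected. The largest eigenvalue, 6, is at most the vertex count 6.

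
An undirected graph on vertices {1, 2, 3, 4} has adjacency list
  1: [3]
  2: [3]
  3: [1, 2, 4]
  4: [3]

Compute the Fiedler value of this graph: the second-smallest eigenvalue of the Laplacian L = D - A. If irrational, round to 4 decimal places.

Reading degrees in the order [1, 2, 3, 4] gives [1, 1, 3, 1]; set D = diag(1, 1, 3, 1) and form L = D - A. Computing the eigenvalues of L and sorting gives [0, 1, 1, 4]. The Fiedler value lambda_2 = 1 is strictly positive, so the graph is connected. There is one zero in the spectrum, matching the 1 component. By the matrix-tree theorem the graph has (1/4) * product of the nonzero eigenvalues = 1 spanning tree.

1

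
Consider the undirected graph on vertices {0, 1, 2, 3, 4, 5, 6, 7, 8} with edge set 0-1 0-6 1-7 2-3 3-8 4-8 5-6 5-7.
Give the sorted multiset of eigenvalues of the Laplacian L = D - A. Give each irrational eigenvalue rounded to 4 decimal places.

With the vertex order [0, 1, 2, 3, 4, 5, 6, 7, 8], the degrees are [2, 2, 1, 2, 1, 2, 2, 2, 2], giving D = diag(2, 2, 1, 2, 1, 2, 2, 2, 2) and L = D - A. L is symmetric positive semidefinite, so every eigenvalue is real and nonnegative. The 2 zero eigenvalues correspond to the 2 connected components. There are 2 zeros in the spectrum, matching the 2 components. The eigenvalues sum to 16, which equals trace(L) = 2|E|.

[0, 0, 0.5858, 1.3820, 1.3820, 2, 3.4142, 3.6180, 3.6180]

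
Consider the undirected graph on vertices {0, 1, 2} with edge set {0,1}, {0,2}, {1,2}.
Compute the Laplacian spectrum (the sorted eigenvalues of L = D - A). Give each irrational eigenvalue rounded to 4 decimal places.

Each diagonal entry of L is the vertex degree and each off-diagonal entry is -1 where an edge is present, 0 otherwise; in the order [0, 1, 2] the diagonal is [2, 2, 2]. Since every row of L sums to 0, the all-ones vector is in the kernel and 0 is an eigenvalue. By the matrix-tree theorem the graph has (1/3) * product of the nonzero eigenvalues = 3 spanning trees.

[0, 3, 3]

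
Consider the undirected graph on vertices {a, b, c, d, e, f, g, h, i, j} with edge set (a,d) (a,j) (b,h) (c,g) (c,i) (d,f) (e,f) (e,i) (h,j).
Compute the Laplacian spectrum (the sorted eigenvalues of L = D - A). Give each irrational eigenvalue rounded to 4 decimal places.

Reading degrees in the order [a, b, c, d, e, f, g, h, i, j] gives [2, 1, 2, 2, 2, 2, 1, 2, 2, 2]; set D = diag(2, 1, 2, 2, 2, 2, 1, 2, 2, 2) and form L = D - A. L is symmetric positive semidefinite, so every eigenvalue is real and nonnegative. The largest eigenvalue, 3.9021, is at most the vertex count 10.

[0, 0.0979, 0.3820, 0.8244, 1.3820, 2, 2.6180, 3.1756, 3.6180, 3.9021]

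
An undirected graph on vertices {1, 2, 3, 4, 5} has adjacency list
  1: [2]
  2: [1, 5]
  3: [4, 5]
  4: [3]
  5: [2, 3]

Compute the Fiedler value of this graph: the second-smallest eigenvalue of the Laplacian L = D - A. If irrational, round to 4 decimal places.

0.3820

Each diagonal entry of L is the vertex degree and each off-diagonal entry is -1 where an edge is present, 0 otherwise; in the order [1, 2, 3, 4, 5] the diagonal is [1, 2, 2, 1, 2]. The sorted Laplacian eigenvalues are [0, 0.3820, 1.3820, 2.6180, 3.6180]; the algebraic connectivity is the second entry, 0.3820. There is one zero in the spectrum, matching the 1 component.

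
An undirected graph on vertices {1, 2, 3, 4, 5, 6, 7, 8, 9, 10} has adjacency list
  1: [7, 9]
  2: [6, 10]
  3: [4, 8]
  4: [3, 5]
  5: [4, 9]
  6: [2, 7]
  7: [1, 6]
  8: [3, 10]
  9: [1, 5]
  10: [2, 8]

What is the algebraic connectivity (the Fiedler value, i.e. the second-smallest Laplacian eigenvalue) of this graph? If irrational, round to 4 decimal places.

Each diagonal entry of L is the vertex degree and each off-diagonal entry is -1 where an edge is present, 0 otherwise; in the order [1, 2, 3, 4, 5, 6, 7, 8, 9, 10] the diagonal is [2, 2, 2, 2, 2, 2, 2, 2, 2, 2]. Computing the eigenvalues of L and sorting gives [0, 0.3820, 0.3820, 1.3820, 1.3820, 2.6180, 2.6180, 3.6180, 3.6180, 4]. The Fiedler value lambda_2 = 0.3820 is strictly positive, so the graph is connected. By the matrix-tree theorem the graph has (1/10) * product of the nonzero eigenvalues = 10 spanning trees.

0.3820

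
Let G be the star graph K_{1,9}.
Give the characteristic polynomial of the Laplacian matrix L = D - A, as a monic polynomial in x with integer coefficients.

x^10 - 18x^9 + 108x^8 - 336x^7 + 630x^6 - 756x^5 + 588x^4 - 288x^3 + 81x^2 - 10x

The graph has 10 vertices and degree multiset [9, 1, 1, 1, 1, 1, 1, 1, 1, 1]; D is the diagonal matrix of degrees and L = D - A. Computing det(xI - L) by cofactor expansion (or equivalently via sum-over-permutations) gives x^10 - 18x^9 + 108x^8 - 336x^7 + 630x^6 - 756x^5 + 588x^4 - 288x^3 + 81x^2 - 10x. The coefficient of x^9 equals -trace(L) = -18, matching the sum of degrees.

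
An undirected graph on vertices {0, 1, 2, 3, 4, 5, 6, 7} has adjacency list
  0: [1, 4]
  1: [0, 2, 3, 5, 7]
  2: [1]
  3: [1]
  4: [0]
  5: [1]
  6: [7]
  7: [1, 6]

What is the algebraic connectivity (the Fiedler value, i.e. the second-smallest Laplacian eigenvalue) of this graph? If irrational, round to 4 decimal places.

Reading degrees in the order [0, 1, 2, 3, 4, 5, 6, 7] gives [2, 5, 1, 1, 1, 1, 1, 2]; set D = diag(2, 5, 1, 1, 1, 1, 1, 2) and form L = D - A. The sorted Laplacian eigenvalues are [0, 0.3820, 0.5607, 1, 1, 2.3389, 2.6180, 6.1004]; the algebraic connectivity is the second entry, 0.3820. The eigenvalues sum to 14, which equals trace(L) = 2|E|.

0.3820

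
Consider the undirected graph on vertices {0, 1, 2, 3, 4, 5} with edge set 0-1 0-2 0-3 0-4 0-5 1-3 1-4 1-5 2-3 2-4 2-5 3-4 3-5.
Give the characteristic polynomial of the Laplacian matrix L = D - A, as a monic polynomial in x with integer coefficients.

x^6 - 26x^5 + 268x^4 - 1368x^3 + 3456x^2 - 3456x

Each diagonal entry of L is the vertex degree and each off-diagonal entry is -1 where an edge is present, 0 otherwise; in the order [0, 1, 2, 3, 4, 5] the diagonal is [5, 4, 4, 5, 4, 4]. L has integer entries, so p(x) = det(xI - L) has integer coefficients. Expanding the determinant yields x^6 - 26x^5 + 268x^4 - 1368x^3 + 3456x^2 - 3456x. The constant term is 0 because L is singular (the all-ones vector lies in its kernel). By the matrix-tree theorem the graph has (1/6) * product of the nonzero eigenvalues = 576 spanning trees. There is one zero in the spectrum, matching the 1 component.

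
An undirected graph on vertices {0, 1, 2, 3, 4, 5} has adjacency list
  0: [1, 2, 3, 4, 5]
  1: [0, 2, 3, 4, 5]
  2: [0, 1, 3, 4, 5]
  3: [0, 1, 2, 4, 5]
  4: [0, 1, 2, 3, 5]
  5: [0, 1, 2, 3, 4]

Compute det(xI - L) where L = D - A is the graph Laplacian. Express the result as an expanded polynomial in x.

x^6 - 30x^5 + 360x^4 - 2160x^3 + 6480x^2 - 7776x

Reading degrees in the order [0, 1, 2, 3, 4, 5] gives [5, 5, 5, 5, 5, 5]; set D = diag(5, 5, 5, 5, 5, 5) and form L = D - A. Computing det(xI - L) by cofactor expansion (or equivalently via sum-over-permutations) gives x^6 - 30x^5 + 360x^4 - 2160x^3 + 6480x^2 - 7776x. The coefficient of x^5 equals -trace(L) = -30, matching the sum of degrees. The eigenvalues sum to 30, which equals trace(L) = 2|E|.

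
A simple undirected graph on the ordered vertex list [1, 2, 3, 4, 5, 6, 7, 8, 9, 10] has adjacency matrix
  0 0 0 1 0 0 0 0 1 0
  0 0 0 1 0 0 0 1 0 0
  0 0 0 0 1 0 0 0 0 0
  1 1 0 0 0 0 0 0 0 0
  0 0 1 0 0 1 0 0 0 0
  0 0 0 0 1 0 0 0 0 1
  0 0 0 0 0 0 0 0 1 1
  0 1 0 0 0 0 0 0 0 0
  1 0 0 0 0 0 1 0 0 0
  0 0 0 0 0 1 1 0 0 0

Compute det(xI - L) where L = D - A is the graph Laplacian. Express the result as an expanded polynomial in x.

x^10 - 18x^9 + 136x^8 - 560x^7 + 1365x^6 - 2002x^5 + 1716x^4 - 792x^3 + 165x^2 - 10x

Reading degrees in the order [1, 2, 3, 4, 5, 6, 7, 8, 9, 10] gives [2, 2, 1, 2, 2, 2, 2, 1, 2, 2]; set D = diag(2, 2, 1, 2, 2, 2, 2, 1, 2, 2) and form L = D - A. L has integer entries, so p(x) = det(xI - L) has integer coefficients. Expanding the determinant yields x^10 - 18x^9 + 136x^8 - 560x^7 + 1365x^6 - 2002x^5 + 1716x^4 - 792x^3 + 165x^2 - 10x. The constant term is 0 because L is singular (the all-ones vector lies in its kernel). The eigenvalues sum to 18, which equals trace(L) = 2|E|. The largest eigenvalue, 3.9021, is at most the vertex count 10.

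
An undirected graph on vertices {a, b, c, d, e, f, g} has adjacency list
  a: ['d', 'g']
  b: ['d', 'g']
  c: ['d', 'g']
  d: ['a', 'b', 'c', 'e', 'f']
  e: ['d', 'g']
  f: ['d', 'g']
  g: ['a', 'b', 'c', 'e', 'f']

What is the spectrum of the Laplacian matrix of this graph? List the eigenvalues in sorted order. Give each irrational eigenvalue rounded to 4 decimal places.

[0, 2, 2, 2, 2, 5, 7]

Each diagonal entry of L is the vertex degree and each off-diagonal entry is -1 where an edge is present, 0 otherwise; in the order [a, b, c, d, e, f, g] the diagonal is [2, 2, 2, 5, 2, 2, 5]. Since every row of L sums to 0, the all-ones vector is in the kernel and 0 is an eigenvalue. The single zero eigenvalue shows the graph is connected.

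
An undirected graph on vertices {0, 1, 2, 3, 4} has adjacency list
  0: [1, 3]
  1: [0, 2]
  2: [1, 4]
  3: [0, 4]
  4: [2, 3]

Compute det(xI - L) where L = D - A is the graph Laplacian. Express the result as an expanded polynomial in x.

x^5 - 10x^4 + 35x^3 - 50x^2 + 25x

Reading degrees in the order [0, 1, 2, 3, 4] gives [2, 2, 2, 2, 2]; set D = diag(2, 2, 2, 2, 2) and form L = D - A. L has integer entries, so p(x) = det(xI - L) has integer coefficients. Expanding the determinant yields x^5 - 10x^4 + 35x^3 - 50x^2 + 25x. Since p(0) = det(-L) = 0, x divides p(x). The eigenvalues sum to 10, which equals trace(L) = 2|E|.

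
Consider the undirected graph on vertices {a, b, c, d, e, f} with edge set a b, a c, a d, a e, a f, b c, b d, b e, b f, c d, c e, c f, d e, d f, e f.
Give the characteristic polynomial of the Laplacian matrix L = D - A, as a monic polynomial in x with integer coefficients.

Reading degrees in the order [a, b, c, d, e, f] gives [5, 5, 5, 5, 5, 5]; set D = diag(5, 5, 5, 5, 5, 5) and form L = D - A. L has integer entries, so p(x) = det(xI - L) has integer coefficients. Expanding the determinant yields x^6 - 30x^5 + 360x^4 - 2160x^3 + 6480x^2 - 7776x. The coefficient of x^5 equals -trace(L) = -30, matching the sum of degrees. There is one zero in the spectrum, matching the 1 component. By the matrix-tree theorem the graph has (1/6) * product of the nonzero eigenvalues = 1296 spanning trees.

x^6 - 30x^5 + 360x^4 - 2160x^3 + 6480x^2 - 7776x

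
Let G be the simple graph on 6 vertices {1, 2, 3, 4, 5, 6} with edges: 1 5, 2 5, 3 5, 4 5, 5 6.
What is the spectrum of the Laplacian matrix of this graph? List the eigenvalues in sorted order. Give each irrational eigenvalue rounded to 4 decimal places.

Reading degrees in the order [1, 2, 3, 4, 5, 6] gives [1, 1, 1, 1, 5, 1]; set D = diag(1, 1, 1, 1, 5, 1) and form L = D - A. Since every row of L sums to 0, the all-ones vector is in the kernel and 0 is an eigenvalue. The largest eigenvalue, 6, is at most the vertex count 6.

[0, 1, 1, 1, 1, 6]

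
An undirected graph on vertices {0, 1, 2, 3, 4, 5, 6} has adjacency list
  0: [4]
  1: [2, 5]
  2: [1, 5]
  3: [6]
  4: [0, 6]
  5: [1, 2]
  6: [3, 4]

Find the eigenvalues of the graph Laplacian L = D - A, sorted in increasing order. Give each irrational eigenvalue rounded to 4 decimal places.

[0, 0, 0.5858, 2, 3, 3, 3.4142]

With the vertex order [0, 1, 2, 3, 4, 5, 6], the degrees are [1, 2, 2, 1, 2, 2, 2], giving D = diag(1, 2, 2, 1, 2, 2, 2) and L = D - A. Since every row of L sums to 0, the all-ones vector is in the kernel and 0 is an eigenvalue. The 2 zero eigenvalues correspond to the 2 connected components.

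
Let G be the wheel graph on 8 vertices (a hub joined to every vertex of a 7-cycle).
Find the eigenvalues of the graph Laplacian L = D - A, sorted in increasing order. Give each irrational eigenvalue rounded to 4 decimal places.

The graph has 8 vertices and degree multiset [7, 3, 3, 3, 3, 3, 3, 3]; D is the diagonal matrix of degrees and L = D - A. Diagonalising L (or applying a numerical eigensolver to the 8x8 matrix) gives the spectrum above. The single zero eigenvalue shows the graph is connected.

[0, 1.7530, 1.7530, 3.4450, 3.4450, 4.8019, 4.8019, 8]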